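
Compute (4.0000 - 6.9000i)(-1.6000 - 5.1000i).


Real = 4*(-1.6) - (-6.9)*(-5.1) = -6.4 - 35.19 = -41.59
Imag = 4*(-5.1) - (1.6)*(-6.9) = -20.4 + 11.04 = -9.36

-41.5900 - 9.3600i


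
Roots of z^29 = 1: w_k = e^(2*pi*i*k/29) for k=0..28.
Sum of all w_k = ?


The sum of all 29th roots of unity is 0.
Geometric series: (1 - w^29)/(1 - w) = (1-1)/(1-w) = 0 since w^29 = 1, w ≠ 1.
Alternatively: coefficient of z^28 in z^29 - 1 is 0.

0


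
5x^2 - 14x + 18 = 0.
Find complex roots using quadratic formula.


disc = (-14)^2 - 4*5*18 = 196 - 360 = -164
sqrt(|disc|) = sqrt(164) = 12.8062
Real part = 14/(2*5) = 1.4000
Imag part = 12.8062/(2*5) = 1.2806

1.4000 ± 1.2806i


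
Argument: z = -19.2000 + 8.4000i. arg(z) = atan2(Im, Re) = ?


Re = -19.2, Im = 8.4
arg = atan2(8.4, -19.2) = 156.3706 degrees

arg(z) = 156.3706 degrees


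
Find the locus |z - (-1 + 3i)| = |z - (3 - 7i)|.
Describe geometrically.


Equal distances means the locus is the perpendicular bisector of z1 and z2.
Midpoint = ((-1+3)/2, (3+(-7))/2) = (1.0000, -2.0000)

Perpendicular bisector through (1.0000, -2.0000)


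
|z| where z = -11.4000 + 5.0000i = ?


|z| = sqrt((-11.4)^2 + 5^2) = sqrt(129.96 + 25) = sqrt(154.96) = 12.4483

|z| = 12.4483


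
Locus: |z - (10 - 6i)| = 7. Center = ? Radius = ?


|z - z0| = r is a circle with center z0 and radius r.
Center = (10, -6), radius = 7

Circle with center (10, -6) and radius 7


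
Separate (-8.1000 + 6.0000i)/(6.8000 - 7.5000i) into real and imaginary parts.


Multiply by conjugate: (-8.1000 + 6.0000i)(6.8000 + 7.5000i) / (6.8^2 + (-7.5)^2)
Numerator real = -8.1*6.8 + 6*(-7.5) = -100.08
Numerator imag = 6*6.8 - (-8.1)*(-7.5) = -19.95
Denominator = 102.49
Re(z) = -100.08/102.49 = -0.9765
Im(z) = -19.95/102.49 = -0.1947

Re(z) = -0.9765, Im(z) = -0.1947


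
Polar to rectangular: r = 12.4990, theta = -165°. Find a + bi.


a = 12.4990*cos(-165°) = 12.4990*(-0.965926) = -12.0731
b = 12.4990*sin(-165°) = 12.4990*(-0.25882) = -3.2350

-12.0731 - 3.2350i


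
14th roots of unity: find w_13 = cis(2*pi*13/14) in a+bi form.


Angle = 360*13/14 = 334.2857°
a = cos(334.2857°) = 0.9010
b = sin(334.2857°) = -0.4339

0.9010 - 0.4339i


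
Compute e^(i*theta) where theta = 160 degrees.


cos(160°) = -0.9397
sin(160°) = 0.3420

e^(i*160°) = -0.9397 + 0.3420i


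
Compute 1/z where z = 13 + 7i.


|z|^2 = 169+49 = 218
1/z = (13 - 7i)/218

1/z = 0.0596 - 0.0321i


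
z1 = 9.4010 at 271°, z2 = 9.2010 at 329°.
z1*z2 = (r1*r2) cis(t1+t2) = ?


r = 9.4010 * 9.2010 = 86.4986
theta = 271° + 329° = 600° = 240° (mod 360)

86.4986 cis(240°)


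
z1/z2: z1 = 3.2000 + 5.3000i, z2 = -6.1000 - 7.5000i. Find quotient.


Conjugate of z2 = -6.1000 + 7.5000i
Numerator: (3.2000 + 5.3000i)(-6.1000 + 7.5000i) = -59.2700 - 8.3300i
Denominator: (-6.1)^2 + (-7.5)^2 = 93.46
Result = (-59.2700 - 8.3300i)/93.46

-0.6342 - 0.0891i


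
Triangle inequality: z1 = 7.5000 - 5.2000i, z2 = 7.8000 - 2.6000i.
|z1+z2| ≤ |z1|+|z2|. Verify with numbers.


|z1| = sqrt(7.5^2 + (-5.2)^2) = sqrt(83.29) = 9.1263
|z2| = sqrt(7.8^2 + (-2.6)^2) = sqrt(67.6) = 8.2219
z1+z2 = 15.3000 - 7.8000i
|z1+z2| = sqrt(294.93) = 17.1735
|z1|+|z2| = 9.1263 + 8.2219 = 17.3482

|z1+z2| = 17.1735 ≤ |z1|+|z2| = 17.3482 (verified)


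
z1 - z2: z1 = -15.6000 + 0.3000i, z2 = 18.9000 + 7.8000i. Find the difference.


Real: -15.6 - 18.9 = -34.5
Imag: 0.3 - 7.8 = -7.5

-34.5000 - 7.5000i


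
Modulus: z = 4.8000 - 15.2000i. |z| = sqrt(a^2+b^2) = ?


|z| = sqrt(4.8^2 + (-15.2)^2) = sqrt(23.04 + 231.04) = sqrt(254.08) = 15.9399

|z| = 15.9399


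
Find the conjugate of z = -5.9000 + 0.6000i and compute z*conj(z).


z_bar = -5.9000 - 0.6000i
z*z_bar = (-5.9)^2 + 0.6^2 = 34.81 + 0.36 = 35.17

z_bar = -5.9000 - 0.6000i, z*z_bar = 35.17


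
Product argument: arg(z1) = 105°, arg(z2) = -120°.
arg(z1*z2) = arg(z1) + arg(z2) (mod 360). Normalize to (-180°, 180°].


arg(z1*z2) = 105° - 120° = -15°
Normalized to (-180°, 180°]: -15°

-15°


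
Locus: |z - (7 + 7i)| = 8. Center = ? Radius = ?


|z - z0| = r is a circle with center z0 and radius r.
Center = (7, 7), radius = 8

Circle with center (7, 7) and radius 8


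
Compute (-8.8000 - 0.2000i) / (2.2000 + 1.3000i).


Conjugate of z2 = 2.2000 - 1.3000i
Numerator: (-8.8000 - 0.2000i)(2.2000 - 1.3000i) = -19.6200 + 11.0000i
Denominator: 2.2^2 + 1.3^2 = 6.53
Result = (-19.6200 + 11.0000i)/6.53

-3.0046 + 1.6845i


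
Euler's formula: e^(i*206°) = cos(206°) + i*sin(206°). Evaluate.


cos(206°) = -0.8988
sin(206°) = -0.4384

e^(i*206°) = -0.8988 - 0.4384i


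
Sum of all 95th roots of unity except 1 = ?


With w = e^(2*pi*i/95), all 95 of the 95th roots of unity w^0 = 1, w, ..., w^(94) sum to 0: 1 + w + ... + w^(94) = (1 - w^95)/(1 - w) = 0 since w^95 = 1, w ≠ 1.
Removing the root 1: w + w^2 + ... + w^(94) = 0 - 1 = -1

Sum = -1


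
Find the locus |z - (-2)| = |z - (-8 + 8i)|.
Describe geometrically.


Equal distances means the locus is the perpendicular bisector of z1 and z2.
Midpoint = ((-2+(-8))/2, (0+8)/2) = (-5.0000, 4.0000)

Perpendicular bisector through (-5.0000, 4.0000)


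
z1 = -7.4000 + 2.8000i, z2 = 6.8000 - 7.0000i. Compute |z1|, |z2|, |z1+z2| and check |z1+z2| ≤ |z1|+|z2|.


|z1| = sqrt((-7.4)^2 + 2.8^2) = sqrt(62.6) = 7.9120
|z2| = sqrt(6.8^2 + (-7)^2) = sqrt(95.24) = 9.7591
z1+z2 = -0.6000 - 4.2000i
|z1+z2| = sqrt(18) = 4.2426
|z1|+|z2| = 7.9120 + 9.7591 = 17.6711

|z1+z2| = 4.2426 ≤ |z1|+|z2| = 17.6711 (verified)


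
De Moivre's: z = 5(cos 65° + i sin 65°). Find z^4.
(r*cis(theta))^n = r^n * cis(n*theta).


r^4 = 5^4 = 625
n*theta = 4*65° = 260° = 260° (mod 360)
a = 625*cos(260°) = -108.5301
b = 625*sin(260°) = -615.5048

625 cis(260°) = -108.5301 - 615.5048i


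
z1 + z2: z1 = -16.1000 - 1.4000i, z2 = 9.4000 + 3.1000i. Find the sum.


Real: -16.1 + 9.4 = -6.7
Imag: -1.4 + 3.1 = 1.7

-6.7000 + 1.7000i


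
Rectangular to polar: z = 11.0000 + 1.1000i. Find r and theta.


r = sqrt(121+1.21) = sqrt(122.21) = 11.0549
theta = atan2(1.1, 11) = 5.7106 degrees

r = 11.0549, theta = 5.7106 degrees


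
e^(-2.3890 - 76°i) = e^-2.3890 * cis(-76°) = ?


e^-2.3890 = 0.0917
cos(-76°) = 0.2419
sin(-76°) = -0.9703
Real = 0.0917*0.2419 = 0.0222
Imag = 0.0917*(-0.9703) = -0.0890

0.0222 - 0.0890i


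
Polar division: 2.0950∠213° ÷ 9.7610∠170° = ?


r = 2.0950 / 9.7610 = 0.2146
theta = 213° - 170° = 43° = 43° (mod 360)

0.2146 cis(43°)


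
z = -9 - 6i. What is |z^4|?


|z| = sqrt(81+36) = sqrt(117) = 10.8167
|z^4| = |z|^4 = (sqrt(117))^4 = 117^2 = 13689

|z^4| = 13689


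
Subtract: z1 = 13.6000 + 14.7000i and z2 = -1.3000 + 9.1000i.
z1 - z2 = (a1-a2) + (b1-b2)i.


Real: 13.6 + 1.3 = 14.9
Imag: 14.7 - 9.1 = 5.6

14.9000 + 5.6000i


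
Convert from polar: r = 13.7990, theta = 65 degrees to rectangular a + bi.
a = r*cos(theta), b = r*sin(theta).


a = 13.7990*cos(65°) = 13.7990*0.42262 = 5.8317
b = 13.7990*sin(65°) = 13.7990*0.906308 = 12.5061

5.8317 + 12.5061i


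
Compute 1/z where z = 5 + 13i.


|z|^2 = 25+169 = 194
1/z = (5 - 13i)/194

1/z = 0.0258 - 0.0670i


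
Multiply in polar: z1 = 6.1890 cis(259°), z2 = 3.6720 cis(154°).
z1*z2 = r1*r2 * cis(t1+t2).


r = 6.1890 * 3.6720 = 22.7260
theta = 259° + 154° = 413° = 53° (mod 360)

22.7260 cis(53°)


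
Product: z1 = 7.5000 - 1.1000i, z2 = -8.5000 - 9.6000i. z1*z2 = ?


Real = 7.5*(-8.5) - (-1.1)*(-9.6) = -63.75 - 10.56 = -74.31
Imag = 7.5*(-9.6) - (8.5)*(-1.1) = -72 + 9.35 = -62.65

-74.3100 - 62.6500i


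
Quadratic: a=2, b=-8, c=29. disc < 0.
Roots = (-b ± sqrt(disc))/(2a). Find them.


disc = (-8)^2 - 4*2*29 = 64 - 232 = -168
sqrt(|disc|) = sqrt(168) = 12.9615
Real part = 8/(2*2) = 2.0000
Imag part = 12.9615/(2*2) = 3.2404

2.0000 ± 3.2404i


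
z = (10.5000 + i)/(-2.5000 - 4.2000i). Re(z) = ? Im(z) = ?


Multiply by conjugate: (10.5000 + i)(-2.5000 + 4.2000i) / ((-2.5)^2 + (-4.2)^2)
Numerator real = 10.5*(-2.5) + 1*(-4.2) = -30.45
Numerator imag = 1*(-2.5) - 10.5*(-4.2) = 41.6
Denominator = 23.89
Re(z) = -30.45/23.89 = -1.2746
Im(z) = 41.6/23.89 = 1.7413

Re(z) = -1.2746, Im(z) = 1.7413


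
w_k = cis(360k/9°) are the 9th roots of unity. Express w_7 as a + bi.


Angle = 360*7/9 = 280°
a = cos(280°) = 0.1736
b = sin(280°) = -0.9848

0.1736 - 0.9848i


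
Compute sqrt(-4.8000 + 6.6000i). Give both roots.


|z| = sqrt(23.04+43.56) = 8.1609
sqrt((|z|+a)/2) = sqrt((8.1609+(-4.8))/2) = sqrt(1.6804) = 1.2963
sqrt((|z|-a)/2) = sqrt((8.1609-(-4.8))/2) = sqrt(6.4804) = 2.5457

±(1.2963 + 2.5457i) i.e. 1.2963 + 2.5457i and -1.2963 - 2.5457i


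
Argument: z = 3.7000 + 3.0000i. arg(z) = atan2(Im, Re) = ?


Re = 3.7, Im = 3
arg = atan2(3, 3.7) = 39.0355 degrees

arg(z) = 39.0355 degrees


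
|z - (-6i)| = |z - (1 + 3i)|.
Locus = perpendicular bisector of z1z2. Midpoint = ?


Equal distances means the locus is the perpendicular bisector of z1 and z2.
Midpoint = ((0+1)/2, (-6+3)/2) = (0.5000, -1.5000)

Perpendicular bisector through (0.5000, -1.5000)


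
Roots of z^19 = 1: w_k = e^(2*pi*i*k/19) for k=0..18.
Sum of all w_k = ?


The sum of all 19th roots of unity is 0.
Geometric series: (1 - w^19)/(1 - w) = (1-1)/(1-w) = 0 since w^19 = 1, w ≠ 1.
Alternatively: coefficient of z^18 in z^19 - 1 is 0.

0


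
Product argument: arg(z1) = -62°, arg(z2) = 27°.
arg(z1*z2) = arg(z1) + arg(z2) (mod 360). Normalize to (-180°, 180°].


arg(z1*z2) = -62° + 27° = -35°
Normalized to (-180°, 180°]: -35°

-35°


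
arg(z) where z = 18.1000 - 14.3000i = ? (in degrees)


Re = 18.1, Im = -14.3
arg = atan2(-14.3, 18.1) = -38.3107 degrees

arg(z) = -38.3107 degrees


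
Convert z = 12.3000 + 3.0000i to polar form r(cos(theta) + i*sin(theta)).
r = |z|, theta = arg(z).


r = sqrt(151.29+9) = sqrt(160.29) = 12.6606
theta = atan2(3, 12.3) = 13.7070 degrees

r = 12.6606, theta = 13.7070 degrees


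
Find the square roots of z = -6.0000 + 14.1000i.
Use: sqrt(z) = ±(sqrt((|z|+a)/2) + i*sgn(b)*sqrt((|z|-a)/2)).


|z| = sqrt(36+198.81) = 15.3235
sqrt((|z|+a)/2) = sqrt((15.3235+(-6))/2) = sqrt(4.6618) = 2.1591
sqrt((|z|-a)/2) = sqrt((15.3235-(-6))/2) = sqrt(10.6618) = 3.2652

±(2.1591 + 3.2652i) i.e. 2.1591 + 3.2652i and -2.1591 - 3.2652i


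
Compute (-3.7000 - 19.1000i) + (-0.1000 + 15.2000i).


Real: -3.7 - 0.1 = -3.8
Imag: -19.1 + 15.2 = -3.9

-3.8000 - 3.9000i


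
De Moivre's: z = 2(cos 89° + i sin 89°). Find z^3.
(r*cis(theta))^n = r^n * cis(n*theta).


r^3 = 2^3 = 8
n*theta = 3*89° = 267° = 267° (mod 360)
a = 8*cos(267°) = -0.4187
b = 8*sin(267°) = -7.9890

8 cis(267°) = -0.4187 - 7.9890i


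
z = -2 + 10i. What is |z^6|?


|z| = sqrt(4+100) = sqrt(104) = 10.1980
|z^6| = |z|^6 = (sqrt(104))^6 = 104^3 = 1124864

|z^6| = 1124864


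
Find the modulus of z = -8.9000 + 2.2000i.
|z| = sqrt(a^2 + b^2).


|z| = sqrt((-8.9)^2 + 2.2^2) = sqrt(79.21 + 4.84) = sqrt(84.05) = 9.1679

|z| = 9.1679


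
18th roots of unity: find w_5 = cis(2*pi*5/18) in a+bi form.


Angle = 360*5/18 = 100°
a = cos(100°) = -0.1736
b = sin(100°) = 0.9848

-0.1736 + 0.9848i


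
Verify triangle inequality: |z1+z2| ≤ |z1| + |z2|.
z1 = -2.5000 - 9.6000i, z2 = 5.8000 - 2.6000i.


|z1| = sqrt((-2.5)^2 + (-9.6)^2) = sqrt(98.41) = 9.9202
|z2| = sqrt(5.8^2 + (-2.6)^2) = sqrt(40.4) = 6.3561
z1+z2 = 3.3000 - 12.2000i
|z1+z2| = sqrt(159.73) = 12.6384
|z1|+|z2| = 9.9202 + 6.3561 = 16.2763

|z1+z2| = 12.6384 ≤ |z1|+|z2| = 16.2763 (verified)


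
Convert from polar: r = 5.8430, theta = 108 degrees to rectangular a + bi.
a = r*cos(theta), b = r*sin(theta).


a = 5.8430*cos(108°) = 5.8430*(-0.30902) = -1.8056
b = 5.8430*sin(108°) = 5.8430*0.95106 = 5.5570

-1.8056 + 5.5570i


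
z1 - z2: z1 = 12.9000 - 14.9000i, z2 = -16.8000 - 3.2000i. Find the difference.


Real: 12.9 + 16.8 = 29.7
Imag: -14.9 + 3.2 = -11.7

29.7000 - 11.7000i


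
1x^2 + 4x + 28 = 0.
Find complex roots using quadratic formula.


disc = 4^2 - 4*1*28 = 16 - 112 = -96
sqrt(|disc|) = sqrt(96) = 9.7980
Real part = -4/(2*1) = -2.0000
Imag part = 9.7980/(2*1) = 4.8990

-2.0000 ± 4.8990i


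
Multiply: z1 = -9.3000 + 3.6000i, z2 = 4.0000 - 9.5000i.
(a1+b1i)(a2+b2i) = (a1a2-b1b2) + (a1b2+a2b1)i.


Real = -9.3*4 - 3.6*(-9.5) = -37.2 - (-34.2) = -3
Imag = -9.3*(-9.5) + 4*3.6 = 88.35 + 14.4 = 102.75

-3.0000 + 102.7500i


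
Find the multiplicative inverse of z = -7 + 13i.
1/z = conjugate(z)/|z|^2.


|z|^2 = 49+169 = 218
1/z = (-7 - 13i)/218

1/z = -0.0321 - 0.0596i


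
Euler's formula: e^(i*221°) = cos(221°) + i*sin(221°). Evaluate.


cos(221°) = -0.7547
sin(221°) = -0.6561

e^(i*221°) = -0.7547 - 0.6561i


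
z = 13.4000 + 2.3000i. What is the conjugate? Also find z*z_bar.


z_bar = 13.4000 - 2.3000i
z*z_bar = 13.4^2 + 2.3^2 = 179.56 + 5.29 = 184.85

z_bar = 13.4000 - 2.3000i, z*z_bar = 184.85


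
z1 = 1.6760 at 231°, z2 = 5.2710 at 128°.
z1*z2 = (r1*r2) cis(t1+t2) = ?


r = 1.6760 * 5.2710 = 8.8342
theta = 231° + 128° = 359° = 359° (mod 360)

8.8342 cis(359°)


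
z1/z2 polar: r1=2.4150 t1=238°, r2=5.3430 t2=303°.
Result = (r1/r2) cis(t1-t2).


r = 2.4150 / 5.3430 = 0.4520
theta = 238° - 303° = -65° = 295° (mod 360)

0.4520 cis(295°)


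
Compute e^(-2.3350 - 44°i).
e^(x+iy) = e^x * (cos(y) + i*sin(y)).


e^-2.3350 = 0.09681
cos(-44°) = 0.7193
sin(-44°) = -0.6947
Real = 0.09681*0.7193 = 0.0696
Imag = 0.09681*(-0.6947) = -0.0673

0.0696 - 0.0673i


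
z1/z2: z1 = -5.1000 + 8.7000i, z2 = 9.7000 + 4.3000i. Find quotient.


Conjugate of z2 = 9.7000 - 4.3000i
Numerator: (-5.1000 + 8.7000i)(9.7000 - 4.3000i) = -12.0600 + 106.3200i
Denominator: 9.7^2 + 4.3^2 = 112.58
Result = (-12.0600 + 106.3200i)/112.58

-0.1071 + 0.9444i


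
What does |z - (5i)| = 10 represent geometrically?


|z - z0| = r is a circle with center z0 and radius r.
Center = (0, 5), radius = 10

Circle with center (0, 5) and radius 10


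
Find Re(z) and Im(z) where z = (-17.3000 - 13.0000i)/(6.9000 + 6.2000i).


Multiply by conjugate: (-17.3000 - 13.0000i)(6.9000 - 6.2000i) / (6.9^2 + 6.2^2)
Numerator real = -17.3*6.9 - (13)*6.2 = -199.97
Numerator imag = -13*6.9 - (-17.3)*6.2 = 17.56
Denominator = 86.05
Re(z) = -199.97/86.05 = -2.3239
Im(z) = 17.56/86.05 = 0.2041

Re(z) = -2.3239, Im(z) = 0.2041


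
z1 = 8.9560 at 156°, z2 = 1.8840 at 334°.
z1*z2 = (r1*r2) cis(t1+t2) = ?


r = 8.9560 * 1.8840 = 16.8731
theta = 156° + 334° = 490° = 130° (mod 360)

16.8731 cis(130°)


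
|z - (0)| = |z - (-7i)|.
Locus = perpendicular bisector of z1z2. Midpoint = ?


Equal distances means the locus is the perpendicular bisector of z1 and z2.
Midpoint = ((0+0)/2, (0+(-7))/2) = (0, -3.5000)

Perpendicular bisector through (0, -3.5000)


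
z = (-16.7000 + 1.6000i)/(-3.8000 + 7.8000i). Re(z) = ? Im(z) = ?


Multiply by conjugate: (-16.7000 + 1.6000i)(-3.8000 - 7.8000i) / ((-3.8)^2 + 7.8^2)
Numerator real = -16.7*(-3.8) + 1.6*7.8 = 75.94
Numerator imag = 1.6*(-3.8) - (-16.7)*7.8 = 124.18
Denominator = 75.28
Re(z) = 75.94/75.28 = 1.0088
Im(z) = 124.18/75.28 = 1.6496

Re(z) = 1.0088, Im(z) = 1.6496


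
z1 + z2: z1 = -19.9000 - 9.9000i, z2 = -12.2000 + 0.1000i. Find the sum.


Real: -19.9 - 12.2 = -32.1
Imag: -9.9 + 0.1 = -9.8

-32.1000 - 9.8000i


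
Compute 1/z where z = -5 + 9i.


|z|^2 = 25+81 = 106
1/z = (-5 - 9i)/106

1/z = -0.0472 - 0.0849i


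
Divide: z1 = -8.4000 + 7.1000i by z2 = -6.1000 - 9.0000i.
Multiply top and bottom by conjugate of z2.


Conjugate of z2 = -6.1000 + 9.0000i
Numerator: (-8.4000 + 7.1000i)(-6.1000 + 9.0000i) = -12.6600 - 118.9100i
Denominator: (-6.1)^2 + (-9)^2 = 118.21
Result = (-12.6600 - 118.9100i)/118.21

-0.1071 - 1.0059i


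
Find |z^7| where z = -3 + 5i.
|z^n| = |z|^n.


|z| = sqrt(9+25) = sqrt(34) = 5.8310
|z^7| = |z|^7 = (sqrt(34))^7 = 34^3 * sqrt(34) = 39304*sqrt(34)

|z^7| = 39304*sqrt(34) ≈ 229179.7333


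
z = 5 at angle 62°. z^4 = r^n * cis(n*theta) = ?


r^4 = 5^4 = 625
n*theta = 4*62° = 248° = 248° (mod 360)
a = 625*cos(248°) = -234.1291
b = 625*sin(248°) = -579.4899

625 cis(248°) = -234.1291 - 579.4899i


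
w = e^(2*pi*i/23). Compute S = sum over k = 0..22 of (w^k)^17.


The roots are w_k = w^k with w = e^(2*pi*i/23), and (w^k)^17 = (w^17)^k.
So S = 1 + u + u^2 + ... + u^(22) with u = w^17.
17 = 0*23 + 17, so 17 is not a multiple of 23: u = w^17 ≠ 1 (w is a primitive 23th root), while u^23 = (w^23)^17 = 1.
Geometric series: S = (1 - u^23)/(1 - u) = (1 - 1)/(1 - u) = 0

S = 0


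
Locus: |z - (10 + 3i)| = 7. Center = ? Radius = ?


|z - z0| = r is a circle with center z0 and radius r.
Center = (10, 3), radius = 7

Circle with center (10, 3) and radius 7


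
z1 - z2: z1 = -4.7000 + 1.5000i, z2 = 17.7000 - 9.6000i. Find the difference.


Real: -4.7 - 17.7 = -22.4
Imag: 1.5 + 9.6 = 11.1

-22.4000 + 11.1000i


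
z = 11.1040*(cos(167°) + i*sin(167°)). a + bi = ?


a = 11.1040*cos(167°) = 11.1040*(-0.97437) = -10.8194
b = 11.1040*sin(167°) = 11.1040*0.224951 = 2.4979

-10.8194 + 2.4979i


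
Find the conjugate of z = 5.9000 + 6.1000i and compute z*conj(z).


z_bar = 5.9000 - 6.1000i
z*z_bar = 5.9^2 + 6.1^2 = 34.81 + 37.21 = 72.02

z_bar = 5.9000 - 6.1000i, z*z_bar = 72.02


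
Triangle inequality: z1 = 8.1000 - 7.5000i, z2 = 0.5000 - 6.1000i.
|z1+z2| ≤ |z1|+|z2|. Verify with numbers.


|z1| = sqrt(8.1^2 + (-7.5)^2) = sqrt(121.86) = 11.0390
|z2| = sqrt(0.5^2 + (-6.1)^2) = sqrt(37.46) = 6.1205
z1+z2 = 8.6000 - 13.6000i
|z1+z2| = sqrt(258.92) = 16.0910
|z1|+|z2| = 11.0390 + 6.1205 = 17.1595

|z1+z2| = 16.0910 ≤ |z1|+|z2| = 17.1595 (verified)


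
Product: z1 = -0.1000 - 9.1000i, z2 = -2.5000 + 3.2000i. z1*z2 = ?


Real = -0.1*(-2.5) - (-9.1)*3.2 = 0.25 - (-29.12) = 29.37
Imag = -0.1*3.2 - (2.5)*(-9.1) = -0.32 + 22.75 = 22.43

29.3700 + 22.4300i


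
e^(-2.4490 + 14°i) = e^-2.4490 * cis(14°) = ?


e^-2.4490 = 0.0864
cos(14°) = 0.9703
sin(14°) = 0.2419
Real = 0.0864*0.9703 = 0.0838
Imag = 0.0864*0.2419 = 0.0209

0.0838 + 0.0209i


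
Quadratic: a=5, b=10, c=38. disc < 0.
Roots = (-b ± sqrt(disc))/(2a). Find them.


disc = 10^2 - 4*5*38 = 100 - 760 = -660
sqrt(|disc|) = sqrt(660) = 25.6905
Real part = -10/(2*5) = -1.0000
Imag part = 25.6905/(2*5) = 2.5690

-1.0000 ± 2.5690i


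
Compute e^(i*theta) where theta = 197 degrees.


cos(197°) = -0.9563
sin(197°) = -0.2924

e^(i*197°) = -0.9563 - 0.2924i


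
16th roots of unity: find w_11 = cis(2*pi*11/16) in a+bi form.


Angle = 360*11/16 = 247.5°
a = cos(247.5°) = -0.3827
b = sin(247.5°) = -0.9239

-0.3827 - 0.9239i


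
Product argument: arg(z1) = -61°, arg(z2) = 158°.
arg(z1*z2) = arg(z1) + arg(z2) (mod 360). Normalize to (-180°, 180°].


arg(z1*z2) = -61° + 158° = 97°
Normalized to (-180°, 180°]: 97°

97°


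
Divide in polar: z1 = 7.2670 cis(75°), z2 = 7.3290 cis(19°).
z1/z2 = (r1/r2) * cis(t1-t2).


r = 7.2670 / 7.3290 = 0.9915
theta = 75° - 19° = 56° = 56° (mod 360)

0.9915 cis(56°)


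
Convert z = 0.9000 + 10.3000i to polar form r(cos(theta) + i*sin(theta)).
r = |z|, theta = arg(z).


r = sqrt(0.81+106.09) = sqrt(106.9) = 10.3392
theta = atan2(10.3, 0.9) = 85.0063 degrees

r = 10.3392, theta = 85.0063 degrees


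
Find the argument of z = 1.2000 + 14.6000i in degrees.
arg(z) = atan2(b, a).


Re = 1.2, Im = 14.6
arg = atan2(14.6, 1.2) = 85.3013 degrees

arg(z) = 85.3013 degrees


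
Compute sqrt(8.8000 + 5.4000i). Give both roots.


|z| = sqrt(77.44+29.16) = 10.3247
sqrt((|z|+a)/2) = sqrt((10.3247+8.8)/2) = sqrt(9.5624) = 3.0923
sqrt((|z|-a)/2) = sqrt((10.3247-8.8)/2) = sqrt(0.7624) = 0.8731

±(3.0923 + 0.8731i) i.e. 3.0923 + 0.8731i and -3.0923 - 0.8731i


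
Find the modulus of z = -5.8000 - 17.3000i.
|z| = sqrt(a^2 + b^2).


|z| = sqrt((-5.8)^2 + (-17.3)^2) = sqrt(33.64 + 299.29) = sqrt(332.93) = 18.2464

|z| = 18.2464


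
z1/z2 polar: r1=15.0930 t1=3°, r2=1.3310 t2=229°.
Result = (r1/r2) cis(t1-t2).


r = 15.0930 / 1.3310 = 11.3396
theta = 3° - 229° = -226° = 134° (mod 360)

11.3396 cis(134°)


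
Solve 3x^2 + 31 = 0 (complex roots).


disc = 0^2 - 4*3*31 = 0 - 372 = -372
sqrt(|disc|) = sqrt(372) = 19.2873
Real part = 0/(2*3) = 0
Imag part = 19.2873/(2*3) = 3.2146

0 ± 3.2146i


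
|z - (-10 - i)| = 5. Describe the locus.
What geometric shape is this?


|z - z0| = r is a circle with center z0 and radius r.
Center = (-10, -1), radius = 5

Circle with center (-10, -1) and radius 5


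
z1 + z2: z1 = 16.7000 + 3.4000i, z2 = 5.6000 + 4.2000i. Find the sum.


Real: 16.7 + 5.6 = 22.3
Imag: 3.4 + 4.2 = 7.6

22.3000 + 7.6000i


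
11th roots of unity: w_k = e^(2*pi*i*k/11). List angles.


The 11th roots of unity are cis(360k/11°) for k=0..10
Angle step = 360/11 = 32.7273°
Primitive root: cis(32.7273°)
Primitive root = 0.8413 + 0.5406i

11 roots at angles: 0°, 32.7273°, 65.4545°, 98.1818°, 130.9091°, 163.6364°, 196.3636°, 229.0909°, 261.8182°, 294.5455°, 327.2727°


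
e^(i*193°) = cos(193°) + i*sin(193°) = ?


cos(193°) = -0.9744
sin(193°) = -0.2250

e^(i*193°) = -0.9744 - 0.2250i


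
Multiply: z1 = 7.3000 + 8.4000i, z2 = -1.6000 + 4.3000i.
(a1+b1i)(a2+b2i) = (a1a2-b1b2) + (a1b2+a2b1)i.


Real = 7.3*(-1.6) - 8.4*4.3 = -11.68 - 36.12 = -47.8
Imag = 7.3*4.3 - (1.6)*8.4 = 31.39 - (13.44) = 17.95

-47.8000 + 17.9500i


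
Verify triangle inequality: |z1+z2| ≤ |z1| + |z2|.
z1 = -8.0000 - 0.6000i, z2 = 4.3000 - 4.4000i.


|z1| = sqrt((-8)^2 + (-0.6)^2) = sqrt(64.36) = 8.0225
|z2| = sqrt(4.3^2 + (-4.4)^2) = sqrt(37.85) = 6.1522
z1+z2 = -3.7000 - 5.0000i
|z1+z2| = sqrt(38.69) = 6.2201
|z1|+|z2| = 8.0225 + 6.1522 = 14.1747

|z1+z2| = 6.2201 ≤ |z1|+|z2| = 14.1747 (verified)


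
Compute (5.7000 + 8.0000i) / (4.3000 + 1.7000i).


Conjugate of z2 = 4.3000 - 1.7000i
Numerator: (5.7000 + 8.0000i)(4.3000 - 1.7000i) = 38.1100 + 24.7100i
Denominator: 4.3^2 + 1.7^2 = 21.38
Result = (38.1100 + 24.7100i)/21.38

1.7825 + 1.1558i


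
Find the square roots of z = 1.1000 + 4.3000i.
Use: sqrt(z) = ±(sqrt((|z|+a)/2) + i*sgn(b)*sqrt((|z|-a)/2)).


|z| = sqrt(1.21+18.49) = 4.4385
sqrt((|z|+a)/2) = sqrt((4.4385+1.1)/2) = sqrt(2.7692) = 1.6641
sqrt((|z|-a)/2) = sqrt((4.4385-1.1)/2) = sqrt(1.6692) = 1.2920

±(1.6641 + 1.2920i) i.e. 1.6641 + 1.2920i and -1.6641 - 1.2920i


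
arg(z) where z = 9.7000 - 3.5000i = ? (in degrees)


Re = 9.7, Im = -3.5
arg = atan2(-3.5, 9.7) = -19.8407 degrees

arg(z) = -19.8407 degrees


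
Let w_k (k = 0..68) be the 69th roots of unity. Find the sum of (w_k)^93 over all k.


The roots are w_k = w^k with w = e^(2*pi*i/69), and (w^k)^93 = (w^93)^k.
So S = 1 + u + u^2 + ... + u^(68) with u = w^93.
93 = 1*69 + 24, so 93 is not a multiple of 69: u = (w^69)^1 * w^24 = w^24 ≠ 1 (w is a primitive 69th root), while u^69 = (w^69)^93 = 1.
Geometric series: S = (1 - u^69)/(1 - u) = (1 - 1)/(1 - u) = 0

S = 0


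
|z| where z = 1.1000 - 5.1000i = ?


|z| = sqrt(1.1^2 + (-5.1)^2) = sqrt(1.21 + 26.01) = sqrt(27.22) = 5.2173

|z| = 5.2173


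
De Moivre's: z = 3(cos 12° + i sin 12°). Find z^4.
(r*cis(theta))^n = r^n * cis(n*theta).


r^4 = 3^4 = 81
n*theta = 4*12° = 48° = 48° (mod 360)
a = 81*cos(48°) = 54.1996
b = 81*sin(48°) = 60.1947

81 cis(48°) = 54.1996 + 60.1947i


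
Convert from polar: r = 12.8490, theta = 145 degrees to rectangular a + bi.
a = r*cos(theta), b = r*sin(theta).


a = 12.8490*cos(145°) = 12.8490*(-0.81915) = -10.5253
b = 12.8490*sin(145°) = 12.8490*0.57358 = 7.3699

-10.5253 + 7.3699i


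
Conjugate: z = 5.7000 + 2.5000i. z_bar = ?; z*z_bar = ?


z_bar = 5.7000 - 2.5000i
z*z_bar = 5.7^2 + 2.5^2 = 32.49 + 6.25 = 38.74

z_bar = 5.7000 - 2.5000i, z*z_bar = 38.74


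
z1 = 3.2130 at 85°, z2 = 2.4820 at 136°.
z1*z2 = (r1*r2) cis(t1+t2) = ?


r = 3.2130 * 2.4820 = 7.9747
theta = 85° + 136° = 221° = 221° (mod 360)

7.9747 cis(221°)


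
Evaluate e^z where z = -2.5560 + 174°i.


e^-2.5560 = 0.0776
cos(174°) = -0.9945
sin(174°) = 0.1045
Real = 0.0776*(-0.9945) = -0.0772
Imag = 0.0776*0.1045 = 0.0081

-0.0772 + 0.0081i


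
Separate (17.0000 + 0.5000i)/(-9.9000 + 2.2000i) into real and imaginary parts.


Multiply by conjugate: (17.0000 + 0.5000i)(-9.9000 - 2.2000i) / ((-9.9)^2 + 2.2^2)
Numerator real = 17*(-9.9) + 0.5*2.2 = -167.2
Numerator imag = 0.5*(-9.9) - 17*2.2 = -42.35
Denominator = 102.85
Re(z) = -167.2/102.85 = -1.6257
Im(z) = -42.35/102.85 = -0.4118

Re(z) = -1.6257, Im(z) = -0.4118


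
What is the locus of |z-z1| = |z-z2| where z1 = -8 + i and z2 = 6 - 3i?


Equal distances means the locus is the perpendicular bisector of z1 and z2.
Midpoint = ((-8+6)/2, (1+(-3))/2) = (-1.0000, -1.0000)

Perpendicular bisector through (-1.0000, -1.0000)


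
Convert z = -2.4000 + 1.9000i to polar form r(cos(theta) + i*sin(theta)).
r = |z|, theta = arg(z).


r = sqrt(5.76+3.61) = sqrt(9.37) = 3.0610
theta = atan2(1.9, -2.4) = 141.6325 degrees

r = 3.0610, theta = 141.6325 degrees


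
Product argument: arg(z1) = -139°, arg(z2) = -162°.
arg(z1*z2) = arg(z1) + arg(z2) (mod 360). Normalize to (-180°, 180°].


arg(z1*z2) = -139° - 162° = -301°
Normalized to (-180°, 180°]: 59°

59°


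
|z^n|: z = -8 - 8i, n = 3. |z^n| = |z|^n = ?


|z| = sqrt(64+64) = sqrt(128) = 11.3137
|z^3| = |z|^3 = (sqrt(128))^3 = 128*sqrt(128)

|z^3| = 128*sqrt(128) ≈ 1448.1547


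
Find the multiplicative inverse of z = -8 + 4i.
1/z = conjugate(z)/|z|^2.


|z|^2 = 64+16 = 80
1/z = (-8 - 4i)/80

1/z = -0.1000 - 0.0500i


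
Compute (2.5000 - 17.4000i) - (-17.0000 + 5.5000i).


Real: 2.5 + 17 = 19.5
Imag: -17.4 - 5.5 = -22.9

19.5000 - 22.9000i


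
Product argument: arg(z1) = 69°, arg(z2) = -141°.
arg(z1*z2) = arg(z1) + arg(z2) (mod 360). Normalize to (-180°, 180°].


arg(z1*z2) = 69° - 141° = -72°
Normalized to (-180°, 180°]: -72°

-72°


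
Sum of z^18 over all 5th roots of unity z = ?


The roots are w_k = w^k with w = e^(2*pi*i/5), and (w^k)^18 = (w^18)^k.
So S = 1 + u + u^2 + ... + u^(4) with u = w^18.
18 = 3*5 + 3, so 18 is not a multiple of 5: u = (w^5)^3 * w^3 = w^3 ≠ 1 (w is a primitive 5th root), while u^5 = (w^5)^18 = 1.
Geometric series: S = (1 - u^5)/(1 - u) = (1 - 1)/(1 - u) = 0

S = 0


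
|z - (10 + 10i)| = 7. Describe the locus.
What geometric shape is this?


|z - z0| = r is a circle with center z0 and radius r.
Center = (10, 10), radius = 7

Circle with center (10, 10) and radius 7


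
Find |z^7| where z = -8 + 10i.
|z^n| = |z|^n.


|z| = sqrt(64+100) = sqrt(164) = 12.8062
|z^7| = |z|^7 = (sqrt(164))^7 = 164^3 * sqrt(164) = 4410944*sqrt(164)

|z^7| = 4410944*sqrt(164) ≈ 56487644.8727


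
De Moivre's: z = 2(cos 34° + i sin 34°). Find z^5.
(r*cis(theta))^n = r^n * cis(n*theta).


r^5 = 2^5 = 32
n*theta = 5*34° = 170° = 170° (mod 360)
a = 32*cos(170°) = -31.5138
b = 32*sin(170°) = 5.5567

32 cis(170°) = -31.5138 + 5.5567i


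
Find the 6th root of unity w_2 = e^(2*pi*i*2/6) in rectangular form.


Angle = 360*2/6 = 120°
a = cos(120°) = -0.5000
b = sin(120°) = 0.8660

-0.5000 + 0.8660i


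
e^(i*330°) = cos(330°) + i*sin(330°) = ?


cos(330°) = 0.8660
sin(330°) = -0.5000

e^(i*330°) = 0.8660 - 0.5000i


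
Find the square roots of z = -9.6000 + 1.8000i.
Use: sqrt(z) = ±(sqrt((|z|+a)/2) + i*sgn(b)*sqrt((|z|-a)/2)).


|z| = sqrt(92.16+3.24) = 9.7673
sqrt((|z|+a)/2) = sqrt((9.7673+(-9.6))/2) = sqrt(0.0836) = 0.2892
sqrt((|z|-a)/2) = sqrt((9.7673-(-9.6))/2) = sqrt(9.6836) = 3.1119

±(0.2892 + 3.1119i) i.e. 0.2892 + 3.1119i and -0.2892 - 3.1119i


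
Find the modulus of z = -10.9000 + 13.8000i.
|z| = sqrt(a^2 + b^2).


|z| = sqrt((-10.9)^2 + 13.8^2) = sqrt(118.81 + 190.44) = sqrt(309.25) = 17.5855

|z| = 17.5855


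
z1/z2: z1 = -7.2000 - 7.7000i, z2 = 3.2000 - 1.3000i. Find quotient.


Conjugate of z2 = 3.2000 + 1.3000i
Numerator: (-7.2000 - 7.7000i)(3.2000 + 1.3000i) = -13.0300 - 34.0000i
Denominator: 3.2^2 + (-1.3)^2 = 11.93
Result = (-13.0300 - 34.0000i)/11.93

-1.0922 - 2.8500i


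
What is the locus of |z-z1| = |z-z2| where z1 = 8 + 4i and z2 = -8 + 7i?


Equal distances means the locus is the perpendicular bisector of z1 and z2.
Midpoint = ((8+(-8))/2, (4+7)/2) = (0, 5.5000)

Perpendicular bisector through (0, 5.5000)


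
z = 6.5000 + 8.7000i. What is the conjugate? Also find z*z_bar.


z_bar = 6.5000 - 8.7000i
z*z_bar = 6.5^2 + 8.7^2 = 42.25 + 75.69 = 117.94

z_bar = 6.5000 - 8.7000i, z*z_bar = 117.94


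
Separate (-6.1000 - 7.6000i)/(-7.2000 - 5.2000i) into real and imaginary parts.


Multiply by conjugate: (-6.1000 - 7.6000i)(-7.2000 + 5.2000i) / ((-7.2)^2 + (-5.2)^2)
Numerator real = -6.1*(-7.2) - (7.6)*(-5.2) = 83.44
Numerator imag = -7.6*(-7.2) - (-6.1)*(-5.2) = 23
Denominator = 78.88
Re(z) = 83.44/78.88 = 1.0578
Im(z) = 23/78.88 = 0.2916

Re(z) = 1.0578, Im(z) = 0.2916


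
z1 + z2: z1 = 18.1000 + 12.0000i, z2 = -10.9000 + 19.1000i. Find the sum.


Real: 18.1 - 10.9 = 7.2
Imag: 12 + 19.1 = 31.1

7.2000 + 31.1000i


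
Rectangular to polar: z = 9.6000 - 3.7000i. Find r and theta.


r = sqrt(92.16+13.69) = sqrt(105.85) = 10.2883
theta = atan2(-3.7, 9.6) = -21.0775 degrees

r = 10.2883, theta = -21.0775 degrees


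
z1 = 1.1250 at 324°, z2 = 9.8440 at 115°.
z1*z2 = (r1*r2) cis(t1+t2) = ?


r = 1.1250 * 9.8440 = 11.0745
theta = 324° + 115° = 439° = 79° (mod 360)

11.0745 cis(79°)


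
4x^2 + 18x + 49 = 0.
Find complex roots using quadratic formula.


disc = 18^2 - 4*4*49 = 324 - 784 = -460
sqrt(|disc|) = sqrt(460) = 21.4476
Real part = -18/(2*4) = -2.2500
Imag part = 21.4476/(2*4) = 2.6810

-2.2500 ± 2.6810i


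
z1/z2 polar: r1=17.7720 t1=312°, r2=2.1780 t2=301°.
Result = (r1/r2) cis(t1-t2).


r = 17.7720 / 2.1780 = 8.1598
theta = 312° - 301° = 11° = 11° (mod 360)

8.1598 cis(11°)


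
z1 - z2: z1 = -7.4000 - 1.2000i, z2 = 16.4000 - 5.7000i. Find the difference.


Real: -7.4 - 16.4 = -23.8
Imag: -1.2 + 5.7 = 4.5

-23.8000 + 4.5000i


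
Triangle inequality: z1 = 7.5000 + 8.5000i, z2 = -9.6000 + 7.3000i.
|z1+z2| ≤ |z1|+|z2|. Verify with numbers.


|z1| = sqrt(7.5^2 + 8.5^2) = sqrt(128.5) = 11.3358
|z2| = sqrt((-9.6)^2 + 7.3^2) = sqrt(145.45) = 12.0603
z1+z2 = -2.1000 + 15.8000i
|z1+z2| = sqrt(254.05) = 15.9389
|z1|+|z2| = 11.3358 + 12.0603 = 23.3961

|z1+z2| = 15.9389 ≤ |z1|+|z2| = 23.3961 (verified)


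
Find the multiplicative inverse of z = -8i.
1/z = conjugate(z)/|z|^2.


|z|^2 = 0+64 = 64
1/z = (0 + 8i)/64

1/z = 0 + 0.1250i


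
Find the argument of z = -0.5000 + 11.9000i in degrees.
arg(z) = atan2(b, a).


Re = -0.5, Im = 11.9
arg = atan2(11.9, -0.5) = 92.4060 degrees

arg(z) = 92.4060 degrees


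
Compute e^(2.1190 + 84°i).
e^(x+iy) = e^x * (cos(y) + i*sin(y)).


e^2.1190 = 8.3228
cos(84°) = 0.10453
sin(84°) = 0.99452
Real = 8.3228*0.10453 = 0.8700
Imag = 8.3228*0.99452 = 8.2772

0.8700 + 8.2772i


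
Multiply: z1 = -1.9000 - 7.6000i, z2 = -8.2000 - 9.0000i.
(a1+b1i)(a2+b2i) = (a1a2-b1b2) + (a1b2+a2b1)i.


Real = -1.9*(-8.2) - (-7.6)*(-9) = 15.58 - 68.4 = -52.82
Imag = -1.9*(-9) - (8.2)*(-7.6) = 17.1 + 62.32 = 79.42

-52.8200 + 79.4200i


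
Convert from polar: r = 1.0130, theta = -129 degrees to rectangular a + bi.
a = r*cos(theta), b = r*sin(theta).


a = 1.0130*cos(-129°) = 1.0130*(-0.6293) = -0.6375
b = 1.0130*sin(-129°) = 1.0130*(-0.7771) = -0.7872

-0.6375 - 0.7872i


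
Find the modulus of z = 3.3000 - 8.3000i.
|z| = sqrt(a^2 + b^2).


|z| = sqrt(3.3^2 + (-8.3)^2) = sqrt(10.89 + 68.89) = sqrt(79.78) = 8.9320

|z| = 8.9320


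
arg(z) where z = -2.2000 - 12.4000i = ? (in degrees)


Re = -2.2, Im = -12.4
arg = atan2(-12.4, -2.2) = -100.0607 degrees

arg(z) = -100.0607 degrees


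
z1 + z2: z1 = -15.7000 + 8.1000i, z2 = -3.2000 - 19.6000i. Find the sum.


Real: -15.7 - 3.2 = -18.9
Imag: 8.1 - 19.6 = -11.5

-18.9000 - 11.5000i


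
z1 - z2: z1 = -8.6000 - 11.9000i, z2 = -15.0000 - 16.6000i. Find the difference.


Real: -8.6 + 15 = 6.4
Imag: -11.9 + 16.6 = 4.7

6.4000 + 4.7000i


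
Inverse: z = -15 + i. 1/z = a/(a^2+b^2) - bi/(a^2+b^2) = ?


|z|^2 = 225+1 = 226
1/z = (-15 - 1i)/226

1/z = -0.0664 - 0.0044i


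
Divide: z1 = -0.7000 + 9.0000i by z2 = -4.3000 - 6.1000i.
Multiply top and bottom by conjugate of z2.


Conjugate of z2 = -4.3000 + 6.1000i
Numerator: (-0.7000 + 9.0000i)(-4.3000 + 6.1000i) = -51.8900 - 42.9700i
Denominator: (-4.3)^2 + (-6.1)^2 = 55.7
Result = (-51.8900 - 42.9700i)/55.7

-0.9316 - 0.7715i


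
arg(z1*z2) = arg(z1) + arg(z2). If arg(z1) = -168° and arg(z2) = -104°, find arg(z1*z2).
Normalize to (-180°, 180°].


arg(z1*z2) = -168° - 104° = -272°
Normalized to (-180°, 180°]: 88°

88°


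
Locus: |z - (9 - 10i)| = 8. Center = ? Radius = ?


|z - z0| = r is a circle with center z0 and radius r.
Center = (9, -10), radius = 8

Circle with center (9, -10) and radius 8


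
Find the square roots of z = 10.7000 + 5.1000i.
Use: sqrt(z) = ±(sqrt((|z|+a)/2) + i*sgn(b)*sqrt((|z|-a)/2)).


|z| = sqrt(114.49+26.01) = 11.8533
sqrt((|z|+a)/2) = sqrt((11.8533+10.7)/2) = sqrt(11.2766) = 3.3581
sqrt((|z|-a)/2) = sqrt((11.8533-10.7)/2) = sqrt(0.5766) = 0.7594

±(3.3581 + 0.7594i) i.e. 3.3581 + 0.7594i and -3.3581 - 0.7594i


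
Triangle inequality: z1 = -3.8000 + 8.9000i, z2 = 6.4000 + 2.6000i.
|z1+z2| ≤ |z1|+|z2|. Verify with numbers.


|z1| = sqrt((-3.8)^2 + 8.9^2) = sqrt(93.65) = 9.6773
|z2| = sqrt(6.4^2 + 2.6^2) = sqrt(47.72) = 6.9080
z1+z2 = 2.6000 + 11.5000i
|z1+z2| = sqrt(139.01) = 11.7903
|z1|+|z2| = 9.6773 + 6.9080 = 16.5853

|z1+z2| = 11.7903 ≤ |z1|+|z2| = 16.5853 (verified)


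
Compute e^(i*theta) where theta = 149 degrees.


cos(149°) = -0.8572
sin(149°) = 0.5150

e^(i*149°) = -0.8572 + 0.5150i


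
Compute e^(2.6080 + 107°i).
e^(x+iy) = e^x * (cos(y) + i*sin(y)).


e^2.6080 = 13.5719
cos(107°) = -0.29237
sin(107°) = 0.956305
Real = 13.5719*(-0.29237) = -3.9680
Imag = 13.5719*0.956305 = 12.9789

-3.9680 + 12.9789i


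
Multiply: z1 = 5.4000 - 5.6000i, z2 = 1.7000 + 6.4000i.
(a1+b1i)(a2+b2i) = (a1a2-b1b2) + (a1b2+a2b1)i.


Real = 5.4*1.7 - (-5.6)*6.4 = 9.18 - (-35.84) = 45.02
Imag = 5.4*6.4 + 1.7*(-5.6) = 34.56 - (9.52) = 25.04

45.0200 + 25.0400i


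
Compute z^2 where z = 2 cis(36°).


r^2 = 2^2 = 4
n*theta = 2*36° = 72° = 72° (mod 360)
a = 4*cos(72°) = 1.2361
b = 4*sin(72°) = 3.8042

4 cis(72°) = 1.2361 + 3.8042i


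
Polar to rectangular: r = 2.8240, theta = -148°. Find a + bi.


a = 2.8240*cos(-148°) = 2.8240*(-0.84805) = -2.3949
b = 2.8240*sin(-148°) = 2.8240*(-0.52992) = -1.4965

-2.3949 - 1.4965i


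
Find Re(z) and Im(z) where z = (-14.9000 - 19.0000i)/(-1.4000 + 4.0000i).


Multiply by conjugate: (-14.9000 - 19.0000i)(-1.4000 - 4.0000i) / ((-1.4)^2 + 4^2)
Numerator real = -14.9*(-1.4) - (19)*4 = -55.14
Numerator imag = -19*(-1.4) - (-14.9)*4 = 86.2
Denominator = 17.96
Re(z) = -55.14/17.96 = -3.0702
Im(z) = 86.2/17.96 = 4.7996

Re(z) = -3.0702, Im(z) = 4.7996


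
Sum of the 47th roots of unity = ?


The sum of all 47th roots of unity is 0.
Geometric series: (1 - w^47)/(1 - w) = (1-1)/(1-w) = 0 since w^47 = 1, w ≠ 1.
Alternatively: coefficient of z^46 in z^47 - 1 is 0.

0


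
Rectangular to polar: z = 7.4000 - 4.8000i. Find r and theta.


r = sqrt(54.76+23.04) = sqrt(77.8) = 8.8204
theta = atan2(-4.8, 7.4) = -32.9694 degrees

r = 8.8204, theta = -32.9694 degrees


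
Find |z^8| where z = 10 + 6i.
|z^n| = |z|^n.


|z| = sqrt(100+36) = sqrt(136) = 11.6619
|z^8| = |z|^8 = (sqrt(136))^8 = 136^4 = 342102016

|z^8| = 342102016


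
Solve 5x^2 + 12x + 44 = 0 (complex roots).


disc = 12^2 - 4*5*44 = 144 - 880 = -736
sqrt(|disc|) = sqrt(736) = 27.1293
Real part = -12/(2*5) = -1.2000
Imag part = 27.1293/(2*5) = 2.7129

-1.2000 ± 2.7129i


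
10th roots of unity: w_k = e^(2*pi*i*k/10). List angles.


The 10th roots of unity are cis(360k/10°) for k=0..9
Angle step = 360/10 = 36°
Primitive root: cis(36°)
Primitive root = 0.8090 + 0.5878i

10 roots at angles: 0°, 36°, 72°, 108°, 144°, 180°, 216°, 252°, 288°, 324°


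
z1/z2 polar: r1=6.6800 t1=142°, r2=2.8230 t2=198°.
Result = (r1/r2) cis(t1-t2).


r = 6.6800 / 2.8230 = 2.3663
theta = 142° - 198° = -56° = 304° (mod 360)

2.3663 cis(304°)


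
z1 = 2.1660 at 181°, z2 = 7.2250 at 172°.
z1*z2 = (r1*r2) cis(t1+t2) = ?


r = 2.1660 * 7.2250 = 15.6493
theta = 181° + 172° = 353° = 353° (mod 360)

15.6493 cis(353°)


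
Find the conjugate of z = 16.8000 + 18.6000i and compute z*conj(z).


z_bar = 16.8000 - 18.6000i
z*z_bar = 16.8^2 + 18.6^2 = 282.24 + 345.96 = 628.2

z_bar = 16.8000 - 18.6000i, z*z_bar = 628.2


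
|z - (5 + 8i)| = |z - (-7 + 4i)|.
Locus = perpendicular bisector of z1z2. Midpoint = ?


Equal distances means the locus is the perpendicular bisector of z1 and z2.
Midpoint = ((5+(-7))/2, (8+4)/2) = (-1.0000, 6.0000)

Perpendicular bisector through (-1.0000, 6.0000)


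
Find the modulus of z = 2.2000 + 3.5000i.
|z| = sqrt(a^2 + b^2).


|z| = sqrt(2.2^2 + 3.5^2) = sqrt(4.84 + 12.25) = sqrt(17.09) = 4.1340

|z| = 4.1340


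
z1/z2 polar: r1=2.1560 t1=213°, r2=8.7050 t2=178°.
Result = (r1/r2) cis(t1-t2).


r = 2.1560 / 8.7050 = 0.2477
theta = 213° - 178° = 35° = 35° (mod 360)

0.2477 cis(35°)


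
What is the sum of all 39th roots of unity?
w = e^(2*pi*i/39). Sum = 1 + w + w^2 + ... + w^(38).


The sum of all 39th roots of unity is 0.
Geometric series: (1 - w^39)/(1 - w) = (1-1)/(1-w) = 0 since w^39 = 1, w ≠ 1.
Alternatively: coefficient of z^38 in z^39 - 1 is 0.

0


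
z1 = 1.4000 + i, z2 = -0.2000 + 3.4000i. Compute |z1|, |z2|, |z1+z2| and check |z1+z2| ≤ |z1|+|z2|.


|z1| = sqrt(1.4^2 + 1^2) = sqrt(2.96) = 1.7205
|z2| = sqrt((-0.2)^2 + 3.4^2) = sqrt(11.6) = 3.4059
z1+z2 = 1.2000 + 4.4000i
|z1+z2| = sqrt(20.8) = 4.5607
|z1|+|z2| = 1.7205 + 3.4059 = 5.1264

|z1+z2| = 4.5607 ≤ |z1|+|z2| = 5.1264 (verified)


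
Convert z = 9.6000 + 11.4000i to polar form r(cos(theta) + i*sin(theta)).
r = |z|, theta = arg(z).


r = sqrt(92.16+129.96) = sqrt(222.12) = 14.9037
theta = atan2(11.4, 9.6) = 49.8991 degrees

r = 14.9037, theta = 49.8991 degrees


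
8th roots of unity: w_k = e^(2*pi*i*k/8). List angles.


The 8th roots of unity are cis(360k/8°) for k=0..7
Angle step = 360/8 = 45°
Primitive root: cis(45°)
Primitive root = 0.7071 + 0.7071i

8 roots at angles: 0°, 45°, 90°, 135°, 180°, 225°, 270°, 315°


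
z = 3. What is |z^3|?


|z| = sqrt(9+0) = sqrt(9) = 3
|z^3| = |z|^3 = 3^3 = 27

|z^3| = 27


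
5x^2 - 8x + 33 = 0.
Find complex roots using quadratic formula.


disc = (-8)^2 - 4*5*33 = 64 - 660 = -596
sqrt(|disc|) = sqrt(596) = 24.4131
Real part = 8/(2*5) = 0.8000
Imag part = 24.4131/(2*5) = 2.4413

0.8000 ± 2.4413i


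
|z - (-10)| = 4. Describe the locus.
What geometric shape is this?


|z - z0| = r is a circle with center z0 and radius r.
Center = (-10, 0), radius = 4

Circle with center (-10, 0) and radius 4


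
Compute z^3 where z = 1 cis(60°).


r^3 = 1^3 = 1
n*theta = 3*60° = 180° = 180° (mod 360)
a = 1*cos(180°) = -1.0000
b = 1*sin(180°) = 0

1 cis(180°) = -1.0000 + 0i


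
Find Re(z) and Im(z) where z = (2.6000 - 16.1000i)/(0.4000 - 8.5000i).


Multiply by conjugate: (2.6000 - 16.1000i)(0.4000 + 8.5000i) / (0.4^2 + (-8.5)^2)
Numerator real = 2.6*0.4 - (16.1)*(-8.5) = 137.89
Numerator imag = -16.1*0.4 - 2.6*(-8.5) = 15.66
Denominator = 72.41
Re(z) = 137.89/72.41 = 1.9043
Im(z) = 15.66/72.41 = 0.2163

Re(z) = 1.9043, Im(z) = 0.2163
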